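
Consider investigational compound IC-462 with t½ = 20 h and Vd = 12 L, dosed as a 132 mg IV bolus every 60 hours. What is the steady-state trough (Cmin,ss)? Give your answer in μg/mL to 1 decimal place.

1.6 μg/mL

τ = 60 h = 3 half-lives, so f = (1/2)^3 = 0.125.
At steady state, R = 1/(1 − 0.125) = 8/7.
Single-dose peak C₀ = D/Vd = 132/12 = 11 μg/mL.
Steady-state peak Cmax,ss = C₀·R = 11 × 8/7 ≈ 12.571 μg/mL.
Steady-state trough Cmin,ss = Cmax,ss·f ≈ 12.571 × 0.125 ≈ 1.571 μg/mL.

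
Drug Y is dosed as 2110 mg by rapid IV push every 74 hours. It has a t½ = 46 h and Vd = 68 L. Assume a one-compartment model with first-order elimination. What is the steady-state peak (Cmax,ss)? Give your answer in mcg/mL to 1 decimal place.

46.2 mcg/mL

Over one 74-h interval, 74/46 ≈ 1.6087 half-lives elapse, leaving f ≈ 0.3279 of each dose.
At steady state, accumulation factor R = 1/(1 − e^(−kτ)) ≈ 1.4879.
Single-dose peak C₀ = D/Vd = 2110/68 ≈ 31.029 mcg/mL.
Cmax,ss = C₀/(1 − f) ≈ 31.029/0.6721 ≈ 46.167 mcg/mL.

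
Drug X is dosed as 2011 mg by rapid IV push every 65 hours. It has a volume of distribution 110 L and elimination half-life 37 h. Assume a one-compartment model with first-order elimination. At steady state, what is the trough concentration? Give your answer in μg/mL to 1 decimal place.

7.7 μg/mL

τ/t½ = 65/37 ≈ 1.7568, so fraction remaining f = (1/2)^(65/37) ≈ 0.2959.
Single-dose peak C₀ = D/Vd = 2011/110 ≈ 18.282 μg/mL.
Steady-state trough Cmin,ss = C₀·f/(1−f) ≈ 18.282 × 0.2959/0.7041 ≈ 7.683 μg/mL.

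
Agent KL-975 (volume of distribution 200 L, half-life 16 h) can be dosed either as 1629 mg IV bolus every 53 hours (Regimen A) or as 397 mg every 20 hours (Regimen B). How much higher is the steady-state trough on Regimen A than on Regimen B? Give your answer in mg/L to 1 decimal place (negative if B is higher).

Regimen A: f = (1/2)^(53/16) ≈ 0.1007; Cmin,ss = (1629/200)·f/(1−f) ≈ 0.912 mg/L.
Regimen B: f = (1/2)^(20/16) ≈ 0.4204; Cmin,ss = (397/200)·f/(1−f) ≈ 1.440 mg/L.
Difference ≈ 0.912 − 1.440 ≈ -0.528 mg/L.

-0.5 mg/L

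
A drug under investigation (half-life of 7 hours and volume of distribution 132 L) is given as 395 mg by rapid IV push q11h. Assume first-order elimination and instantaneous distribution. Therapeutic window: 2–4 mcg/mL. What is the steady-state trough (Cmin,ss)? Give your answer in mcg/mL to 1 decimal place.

Over one 11-h interval, 11/7 ≈ 1.5714 half-lives elapse, leaving f ≈ 0.3365 of each dose.
At steady state, accumulation factor R = 1/(1 − e^(−kτ)) ≈ 1.5072.
Each bolus raises the concentration by D/Vd = 395/132 ≈ 2.992 mcg/mL.
Steady-state peak Cmax,ss = C₀·R ≈ 2.992 × 1.5072 ≈ 4.510 mcg/mL.
Steady-state trough Cmin,ss = Cmax,ss·f ≈ 4.510 × 0.3365 ≈ 1.518 mcg/mL.
Trough 1.5 mcg/mL vs MEC 2 mcg/mL: subtherapeutic.

1.5 mcg/mL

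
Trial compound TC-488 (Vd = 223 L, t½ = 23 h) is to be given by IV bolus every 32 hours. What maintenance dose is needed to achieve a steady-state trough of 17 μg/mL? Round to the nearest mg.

6153 mg

τ/t½ = 32/23 ≈ 1.3913, so f = (1/2)^(32/23) ≈ 0.381220.
Cmin,ss = (D/Vd)·f/(1−f), so D = Cmin,ss·Vd·(1−f)/f.
D = 17 × 223 × (1−f)/f ≈ 17 × 223 × 1.62316 ≈ 6153.40 mg.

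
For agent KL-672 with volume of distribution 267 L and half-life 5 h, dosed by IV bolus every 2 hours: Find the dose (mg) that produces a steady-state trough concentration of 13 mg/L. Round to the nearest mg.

1109 mg

τ/t½ = 2/5 ≈ 0.4, so f = (1/2)^(2/5) ≈ 0.757858.
Cmin,ss = (D/Vd)·f/(1−f), so D = Cmin,ss·Vd·(1−f)/f.
D = 13 × 267 × (1−f)/f ≈ 13 × 267 × 0.31951 ≈ 1109.02 mg.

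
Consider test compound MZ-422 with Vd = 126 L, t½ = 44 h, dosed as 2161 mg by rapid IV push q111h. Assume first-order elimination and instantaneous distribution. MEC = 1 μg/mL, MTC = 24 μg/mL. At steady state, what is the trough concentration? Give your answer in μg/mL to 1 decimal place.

τ/t½ = 111/44 ≈ 2.5227, so fraction remaining f = (1/2)^(111/44) ≈ 0.1740.
At steady state, accumulation factor R = 1/(1 − e^(−kτ)) ≈ 1.2107.
Single-dose peak C₀ = D/Vd = 2161/126 ≈ 17.151 μg/mL.
Steady-state peak Cmax,ss = C₀·R ≈ 17.151 × 1.2107 ≈ 20.765 μg/mL.
Steady-state trough Cmin,ss = Cmax,ss·f ≈ 20.765 × 0.1740 ≈ 3.613 μg/mL.
Trough 3.6 μg/mL vs MEC 1 μg/mL: adequate.

3.6 μg/mL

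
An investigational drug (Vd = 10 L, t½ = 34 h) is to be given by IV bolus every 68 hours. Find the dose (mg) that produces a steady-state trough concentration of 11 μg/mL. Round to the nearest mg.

τ/t½ = 68/34 ≈ 2, so f = (1/2)^(68/34) ≈ 0.250000.
Cmin,ss = (D/Vd)·f/(1−f), so D = Cmin,ss·Vd·(1−f)/f.
D = 11 × 10 × (1−f)/f ≈ 11 × 10 × 3.00000 ≈ 330.00 mg.

330 mg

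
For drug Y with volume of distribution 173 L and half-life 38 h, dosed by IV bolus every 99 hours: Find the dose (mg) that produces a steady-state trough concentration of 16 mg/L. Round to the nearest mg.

14075 mg

τ/t½ = 99/38 ≈ 2.6053, so f = (1/2)^(99/38) ≈ 0.164338.
Cmin,ss = (D/Vd)·f/(1−f), so D = Cmin,ss·Vd·(1−f)/f.
D = 16 × 173 × (1−f)/f ≈ 16 × 173 × 5.08502 ≈ 14075.34 mg.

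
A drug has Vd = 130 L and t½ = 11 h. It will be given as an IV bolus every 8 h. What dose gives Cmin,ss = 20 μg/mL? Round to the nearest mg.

τ/t½ = 8/11 ≈ 0.72727, so f = (1/2)^(8/11) ≈ 0.604045.
Cmin,ss = (D/Vd)·f/(1−f), so D = Cmin,ss·Vd·(1−f)/f.
D = 20 × 130 × (1−f)/f ≈ 20 × 130 × 0.65551 ≈ 1704.33 mg.

1704 mg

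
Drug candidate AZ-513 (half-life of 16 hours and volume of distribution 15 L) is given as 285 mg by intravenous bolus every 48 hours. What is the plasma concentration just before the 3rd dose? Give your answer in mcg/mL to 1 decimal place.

2.7 mcg/mL

f = (1/2)^(τ/t½) = (1/2)^(48/16) ≈ 0.1250.
C₀ = D/Vd = 285/15 ≈ 19.000 mcg/mL.
Before the 3rd dose, 2 doses have been given. Superposition: Cmin = C₀·(f + f²).
≈ 19.000 × (0.1250 + 0.0156) ≈ 19.000 × 0.1406 ≈ 2.671 mcg/mL.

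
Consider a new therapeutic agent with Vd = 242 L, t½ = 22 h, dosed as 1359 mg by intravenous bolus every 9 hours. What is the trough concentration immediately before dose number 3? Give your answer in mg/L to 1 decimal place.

f = (1/2)^(τ/t½) = (1/2)^(9/22) ≈ 0.7531.
C₀ = D/Vd = 1359/242 ≈ 5.616 mg/L.
Before the 3rd dose, 2 doses have been given. Superposition: Cmin = C₀·(f + f²).
≈ 5.616 × (0.7531 + 0.5672) ≈ 5.616 × 1.3203 ≈ 7.415 mg/L.

7.4 mg/L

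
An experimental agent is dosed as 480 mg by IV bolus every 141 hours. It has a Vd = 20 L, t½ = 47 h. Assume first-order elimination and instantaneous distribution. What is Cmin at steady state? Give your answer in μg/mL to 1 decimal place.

3.4 μg/mL

The dosing interval is 3 half-lives, so f = 2^(−3) = 0.125.
Accumulation ratio R = 1/(1 − f) = 1/0.875 = 8/7.
Single-dose peak C₀ = D/Vd = 480/20 = 24 μg/mL.
Steady-state peak Cmax,ss = C₀·R = 24 × 8/7 ≈ 27.429 μg/mL.
Steady-state trough Cmin,ss = Cmax,ss·f ≈ 27.429 × 0.125 ≈ 3.429 μg/mL.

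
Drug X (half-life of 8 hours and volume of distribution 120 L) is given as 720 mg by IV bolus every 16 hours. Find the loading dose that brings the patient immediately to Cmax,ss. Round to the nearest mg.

960 mg

f = (1/2)^(16/8) ≈ 0.250000; accumulation ratio R = 1/(1−f) ≈ 1.33333.
Loading dose to hit Cmax,ss on first dose: D_load = D_maint·R ≈ 720 × 1.33333 ≈ 960.00 mg.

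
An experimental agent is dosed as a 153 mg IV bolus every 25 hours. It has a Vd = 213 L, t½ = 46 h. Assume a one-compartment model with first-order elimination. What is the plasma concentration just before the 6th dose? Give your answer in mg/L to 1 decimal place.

f = (1/2)^(τ/t½) = (1/2)^(25/46) ≈ 0.6861.
C₀ = D/Vd = 153/213 ≈ 0.718 mg/L.
Before the 6th dose, 5 doses have been given. Superposition: Cmin = C₀·(f + f² + … + f^5).
≈ 0.718 × (0.6861 + 0.4707 + 0.3230 + 0.2216 + 0.1520) ≈ 0.718 × 1.8534 ≈ 1.331 mg/L.

1.3 mg/L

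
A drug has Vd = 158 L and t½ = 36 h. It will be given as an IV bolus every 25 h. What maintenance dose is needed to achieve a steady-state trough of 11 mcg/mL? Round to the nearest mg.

τ/t½ = 25/36 ≈ 0.69444, so f = (1/2)^(25/36) ≈ 0.617947.
Cmin,ss = (D/Vd)·f/(1−f), so D = Cmin,ss·Vd·(1−f)/f.
D = 11 × 158 × (1−f)/f ≈ 11 × 158 × 0.61826 ≈ 1074.54 mg.

1075 mg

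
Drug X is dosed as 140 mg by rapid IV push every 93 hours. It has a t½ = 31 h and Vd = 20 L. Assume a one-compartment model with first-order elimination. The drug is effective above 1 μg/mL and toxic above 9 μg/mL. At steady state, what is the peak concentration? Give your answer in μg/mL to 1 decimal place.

8.0 μg/mL

The dosing interval is 3 half-lives, so f = 2^(−3) = 0.125.
Accumulation ratio R = 1/(1 − f) = 1/0.875 = 8/7.
Single-dose peak C₀ = D/Vd = 140/20 = 7 μg/mL.
Steady-state peak Cmax,ss = C₀·R = 7 × 8/7 ≈ 8.000 μg/mL.
Peak 8.0 μg/mL vs MTC 9 μg/mL: below toxic threshold.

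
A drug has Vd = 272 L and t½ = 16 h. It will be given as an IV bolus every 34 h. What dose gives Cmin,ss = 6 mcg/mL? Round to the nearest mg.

τ/t½ = 34/16 ≈ 2.125, so f = (1/2)^(34/16) ≈ 0.229251.
Cmin,ss = (D/Vd)·f/(1−f), so D = Cmin,ss·Vd·(1−f)/f.
D = 6 × 272 × (1−f)/f ≈ 6 × 272 × 3.36203 ≈ 5486.83 mg.

5487 mg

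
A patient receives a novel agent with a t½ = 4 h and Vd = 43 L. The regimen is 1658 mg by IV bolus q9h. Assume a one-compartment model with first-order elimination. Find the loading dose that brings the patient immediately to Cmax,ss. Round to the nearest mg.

2099 mg

f = (1/2)^(9/4) ≈ 0.210224; accumulation ratio R = 1/(1−f) ≈ 1.26618.
Loading dose to hit Cmax,ss on first dose: D_load = D_maint·R ≈ 1658 × 1.26618 ≈ 2099.33 mg.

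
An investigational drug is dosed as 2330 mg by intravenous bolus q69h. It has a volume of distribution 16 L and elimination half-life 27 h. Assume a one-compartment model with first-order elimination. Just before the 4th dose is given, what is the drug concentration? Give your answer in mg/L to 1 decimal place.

29.7 mg/L

f = (1/2)^(τ/t½) = (1/2)^(69/27) ≈ 0.1701.
C₀ = D/Vd = 2330/16 ≈ 145.625 mg/L.
Before the 4th dose, 3 doses have been given. Superposition: Cmin = C₀·(f + f² + … + f^3).
≈ 145.625 × (0.1701 + 0.0289 + 0.0049) ≈ 145.625 × 0.2039 ≈ 29.693 mg/L.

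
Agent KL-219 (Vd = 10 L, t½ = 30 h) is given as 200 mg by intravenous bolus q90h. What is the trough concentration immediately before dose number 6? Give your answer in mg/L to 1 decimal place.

f = (1/2)^(τ/t½) = (1/2)^(90/30) ≈ 0.1250.
C₀ = D/Vd = 200/10 ≈ 20.000 mg/L.
Before the 6th dose, 5 doses have been given. Superposition: Cmin = C₀·(f + f² + … + f^5).
≈ 20.000 × (0.1250 + 0.0156 + 0.0020 + 0.0002 + 0.0000) ≈ 20.000 × 0.1428 ≈ 2.856 mg/L.

2.9 mg/L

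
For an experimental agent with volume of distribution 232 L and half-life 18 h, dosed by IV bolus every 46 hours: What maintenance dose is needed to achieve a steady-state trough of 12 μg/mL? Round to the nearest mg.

τ/t½ = 46/18 ≈ 2.5556, so f = (1/2)^(46/18) ≈ 0.170099.
Cmin,ss = (D/Vd)·f/(1−f), so D = Cmin,ss·Vd·(1−f)/f.
D = 12 × 232 × (1−f)/f ≈ 12 × 232 × 4.87893 ≈ 13582.94 mg.

13583 mg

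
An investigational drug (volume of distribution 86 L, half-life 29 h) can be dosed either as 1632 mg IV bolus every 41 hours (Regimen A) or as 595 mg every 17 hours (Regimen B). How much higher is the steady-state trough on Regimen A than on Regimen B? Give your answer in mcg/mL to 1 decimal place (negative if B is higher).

-2.4 mcg/mL

Regimen A: f = (1/2)^(41/29) ≈ 0.3753; Cmin,ss = (1632/86)·f/(1−f) ≈ 11.401 mcg/mL.
Regimen B: f = (1/2)^(17/29) ≈ 0.6661; Cmin,ss = (595/86)·f/(1−f) ≈ 13.802 mcg/mL.
Difference ≈ 11.401 − 13.802 ≈ -2.401 mcg/mL.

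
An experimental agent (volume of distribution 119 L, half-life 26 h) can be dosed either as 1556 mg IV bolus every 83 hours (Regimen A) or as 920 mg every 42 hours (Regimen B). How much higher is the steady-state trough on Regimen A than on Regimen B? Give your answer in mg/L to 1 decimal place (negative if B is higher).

Regimen A: f = (1/2)^(83/26) ≈ 0.1094; Cmin,ss = (1556/119)·f/(1−f) ≈ 1.606 mg/L.
Regimen B: f = (1/2)^(42/26) ≈ 0.3264; Cmin,ss = (920/119)·f/(1−f) ≈ 3.746 mg/L.
Difference ≈ 1.606 − 3.746 ≈ -2.140 mg/L.

-2.1 mg/L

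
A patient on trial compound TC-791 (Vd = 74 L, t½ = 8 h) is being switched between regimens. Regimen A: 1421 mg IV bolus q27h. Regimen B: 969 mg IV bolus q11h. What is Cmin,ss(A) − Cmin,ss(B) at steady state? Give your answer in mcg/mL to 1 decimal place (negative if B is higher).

-6.2 mcg/mL

Regimen A: f = (1/2)^(27/8) ≈ 0.0964; Cmin,ss = (1421/74)·f/(1−f) ≈ 2.049 mcg/mL.
Regimen B: f = (1/2)^(11/8) ≈ 0.3856; Cmin,ss = (969/74)·f/(1−f) ≈ 8.218 mcg/mL.
Difference ≈ 2.049 − 8.218 ≈ -6.169 mcg/mL.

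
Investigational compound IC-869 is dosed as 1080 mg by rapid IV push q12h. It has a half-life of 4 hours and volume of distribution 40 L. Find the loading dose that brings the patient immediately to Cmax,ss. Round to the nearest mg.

f = (1/2)^(12/4) ≈ 0.125000; accumulation ratio R = 1/(1−f) ≈ 1.14286.
Loading dose to hit Cmax,ss on first dose: D_load = D_maint·R ≈ 1080 × 1.14286 ≈ 1234.29 mg.

1234 mg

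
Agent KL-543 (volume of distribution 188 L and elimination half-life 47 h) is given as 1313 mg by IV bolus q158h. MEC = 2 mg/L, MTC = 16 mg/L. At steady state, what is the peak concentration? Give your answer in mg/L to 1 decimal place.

7.7 mg/L

k = ln2/t½ = ln2/47 ≈ 0.014748 h⁻¹; fraction remaining f = e^(−kτ) = e^(−0.014748×158) ≈ 0.0973.
At steady state, accumulation factor R = 1/(1 − e^(−kτ)) ≈ 1.1078.
Each bolus raises the concentration by D/Vd = 1313/188 ≈ 6.984 mg/L.
Steady-state peak Cmax,ss = C₀·R ≈ 6.984 × 1.1078 ≈ 7.737 mg/L.
Peak 7.7 mg/L vs MTC 16 mg/L: below toxic threshold.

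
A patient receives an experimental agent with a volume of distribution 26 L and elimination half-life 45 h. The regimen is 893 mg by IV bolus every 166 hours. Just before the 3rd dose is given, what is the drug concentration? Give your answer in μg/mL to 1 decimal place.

2.9 μg/mL

f = (1/2)^(τ/t½) = (1/2)^(166/45) ≈ 0.0775.
C₀ = D/Vd = 893/26 ≈ 34.346 μg/mL.
Before the 3rd dose, 2 doses have been given. Superposition: Cmin = C₀·(f + f²).
≈ 34.346 × (0.0775 + 0.0060) ≈ 34.346 × 0.0835 ≈ 2.868 μg/mL.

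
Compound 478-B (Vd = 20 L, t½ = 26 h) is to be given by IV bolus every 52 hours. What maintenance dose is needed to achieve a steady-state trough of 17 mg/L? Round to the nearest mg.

1020 mg

τ/t½ = 52/26 ≈ 2, so f = (1/2)^(52/26) ≈ 0.250000.
Cmin,ss = (D/Vd)·f/(1−f), so D = Cmin,ss·Vd·(1−f)/f.
D = 17 × 20 × (1−f)/f ≈ 17 × 20 × 3.00000 ≈ 1020.00 mg.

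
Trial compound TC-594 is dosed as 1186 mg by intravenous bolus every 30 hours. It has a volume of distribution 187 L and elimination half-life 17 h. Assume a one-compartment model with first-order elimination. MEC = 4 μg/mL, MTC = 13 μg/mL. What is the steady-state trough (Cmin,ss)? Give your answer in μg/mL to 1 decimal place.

Over one 30-h interval, 30/17 ≈ 1.7647 half-lives elapse, leaving f ≈ 0.2943 of each dose.
At steady state, accumulation factor R = 1/(1 − e^(−kτ)) ≈ 1.4170.
Single-dose peak C₀ = D/Vd = 1186/187 ≈ 6.342 μg/mL.
Steady-state peak Cmax,ss = C₀·R ≈ 6.342 × 1.4170 ≈ 8.987 μg/mL.
One interval later, Cmin,ss = Cmax,ss·e^(−kτ) ≈ 8.987 × 0.2943 ≈ 2.645 μg/mL.
Trough 2.6 μg/mL vs MEC 4 μg/mL: subtherapeutic.

2.6 μg/mL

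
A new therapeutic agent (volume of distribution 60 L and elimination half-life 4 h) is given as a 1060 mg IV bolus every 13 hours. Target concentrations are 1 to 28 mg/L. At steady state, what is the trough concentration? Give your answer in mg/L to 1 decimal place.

2.1 mg/L

k = ln2/t½ = ln2/4 ≈ 0.173287 h⁻¹; fraction remaining f = e^(−kτ) = e^(−0.173287×13) ≈ 0.1051.
Accumulation ratio R = 1/(1 − f) ≈ 1/0.8949 ≈ 1.1174.
Single-dose peak C₀ = D/Vd = 1060/60 ≈ 17.667 mg/L.
Steady-state peak Cmax,ss = C₀·R ≈ 17.667 × 1.1174 ≈ 19.741 mg/L.
One interval later, Cmin,ss = Cmax,ss·e^(−kτ) ≈ 19.741 × 0.1051 ≈ 2.075 mg/L.
Trough 2.1 mg/L vs MEC 1 mg/L: adequate.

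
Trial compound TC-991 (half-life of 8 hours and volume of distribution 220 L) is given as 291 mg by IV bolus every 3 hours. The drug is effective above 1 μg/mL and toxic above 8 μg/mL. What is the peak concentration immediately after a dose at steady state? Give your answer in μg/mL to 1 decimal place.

5.8 μg/mL

Over one 3-h interval, 3/8 ≈ 0.375 half-lives elapse, leaving f ≈ 0.7711 of each dose.
At steady state, accumulation factor R = 1/(1 − e^(−kτ)) ≈ 4.3687.
Each bolus raises the concentration by D/Vd = 291/220 ≈ 1.323 μg/mL.
Cmax,ss = C₀/(1 − f) ≈ 1.323/0.2289 ≈ 5.780 μg/mL.
Peak 5.8 μg/mL vs MTC 8 μg/mL: below toxic threshold.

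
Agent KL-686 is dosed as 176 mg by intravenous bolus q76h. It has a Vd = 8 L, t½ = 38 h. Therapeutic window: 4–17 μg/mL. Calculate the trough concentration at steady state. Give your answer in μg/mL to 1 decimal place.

τ = 76 h = 2 half-lives, so f = (1/2)^2 = 0.25.
Accumulation ratio R = 1/(1 − f) = 1/0.75 = 4/3.
Single-dose peak C₀ = D/Vd = 176/8 = 22 μg/mL.
Steady-state peak Cmax,ss = C₀·R = 22 × 4/3 ≈ 29.333 μg/mL.
Steady-state trough Cmin,ss = Cmax,ss·f ≈ 29.333 × 0.25 ≈ 7.333 μg/mL.
Trough 7.3 μg/mL vs MEC 4 μg/mL: adequate.

7.3 μg/mL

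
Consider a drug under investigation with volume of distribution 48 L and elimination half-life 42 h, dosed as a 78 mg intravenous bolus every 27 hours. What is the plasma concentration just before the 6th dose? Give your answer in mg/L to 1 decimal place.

2.6 mg/L

f = (1/2)^(τ/t½) = (1/2)^(27/42) ≈ 0.6404.
C₀ = D/Vd = 78/48 ≈ 1.625 mg/L.
Before the 6th dose, 5 doses have been given. Superposition: Cmin = C₀·(f + f² + … + f^5).
≈ 1.625 × (0.6404 + 0.4101 + 0.2626 + 0.1682 + 0.1077) ≈ 1.625 × 1.5890 ≈ 2.582 mg/L.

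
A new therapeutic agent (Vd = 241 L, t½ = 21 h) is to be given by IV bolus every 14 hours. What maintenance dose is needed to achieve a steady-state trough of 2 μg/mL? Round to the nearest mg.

283 mg

τ/t½ = 14/21 ≈ 0.66667, so f = (1/2)^(14/21) ≈ 0.629961.
Cmin,ss = (D/Vd)·f/(1−f), so D = Cmin,ss·Vd·(1−f)/f.
D = 2 × 241 × (1−f)/f ≈ 2 × 241 × 0.58740 ≈ 283.13 mg.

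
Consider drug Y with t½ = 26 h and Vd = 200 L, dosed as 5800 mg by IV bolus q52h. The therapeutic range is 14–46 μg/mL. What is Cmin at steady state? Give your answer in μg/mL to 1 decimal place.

The dosing interval is 2 half-lives, so f = 2^(−2) = 0.25.
At steady state, R = 1/(1 − 0.25) = 4/3.
Single-dose peak C₀ = D/Vd = 5800/200 = 29 μg/mL.
Steady-state peak Cmax,ss = C₀·R = 29 × 4/3 ≈ 38.667 μg/mL.
Steady-state trough Cmin,ss = Cmax,ss·f ≈ 38.667 × 0.25 ≈ 9.667 μg/mL.
Trough 9.7 μg/mL vs MEC 14 μg/mL: subtherapeutic.

9.7 μg/mL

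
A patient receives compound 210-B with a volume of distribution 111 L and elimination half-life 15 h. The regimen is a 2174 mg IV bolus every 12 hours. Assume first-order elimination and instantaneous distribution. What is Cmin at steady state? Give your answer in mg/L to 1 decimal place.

26.4 mg/L

Over one 12-h interval, 12/15 ≈ 0.8 half-lives elapse, leaving f ≈ 0.5743 of each dose.
Single-dose peak C₀ = D/Vd = 2174/111 ≈ 19.586 mg/L.
Steady-state trough Cmin,ss = C₀·f/(1−f) ≈ 19.586 × 0.5743/0.4257 ≈ 26.423 mg/L.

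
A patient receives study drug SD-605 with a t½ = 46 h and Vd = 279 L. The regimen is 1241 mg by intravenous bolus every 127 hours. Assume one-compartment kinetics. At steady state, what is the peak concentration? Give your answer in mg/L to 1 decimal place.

Over one 127-h interval, 127/46 ≈ 2.7609 half-lives elapse, leaving f ≈ 0.1475 of each dose.
Accumulation ratio R = 1/(1 − f) ≈ 1/0.8525 ≈ 1.1730.
Single-dose peak C₀ = D/Vd = 1241/279 ≈ 4.448 mg/L.
Steady-state peak Cmax,ss = C₀·R ≈ 4.448 × 1.1730 ≈ 5.218 mg/L.

5.2 mg/L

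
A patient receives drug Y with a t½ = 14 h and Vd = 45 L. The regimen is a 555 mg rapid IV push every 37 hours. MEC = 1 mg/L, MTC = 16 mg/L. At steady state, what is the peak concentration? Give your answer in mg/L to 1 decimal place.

14.7 mg/L

τ/t½ = 37/14 ≈ 2.6429, so fraction remaining f = (1/2)^(37/14) ≈ 0.1601.
At steady state, accumulation factor R = 1/(1 − e^(−kτ)) ≈ 1.1906.
Each bolus raises the concentration by D/Vd = 555/45 ≈ 12.333 mg/L.
Steady-state peak Cmax,ss = C₀·R ≈ 12.333 × 1.1906 ≈ 14.684 mg/L.
Peak 14.7 mg/L vs MTC 16 mg/L: below toxic threshold.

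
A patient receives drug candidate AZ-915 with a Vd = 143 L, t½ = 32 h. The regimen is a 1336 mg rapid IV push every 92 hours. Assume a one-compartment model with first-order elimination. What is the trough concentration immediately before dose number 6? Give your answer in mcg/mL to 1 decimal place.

1.5 mcg/mL

f = (1/2)^(τ/t½) = (1/2)^(92/32) ≈ 0.1363.
C₀ = D/Vd = 1336/143 ≈ 9.343 mcg/mL.
Before the 6th dose, 5 doses have been given. Superposition: Cmin = C₀·(f + f² + … + f^5).
≈ 9.343 × (0.1363 + 0.0186 + 0.0025 + 0.0003 + 0.0000) ≈ 9.343 × 0.1577 ≈ 1.473 mcg/mL.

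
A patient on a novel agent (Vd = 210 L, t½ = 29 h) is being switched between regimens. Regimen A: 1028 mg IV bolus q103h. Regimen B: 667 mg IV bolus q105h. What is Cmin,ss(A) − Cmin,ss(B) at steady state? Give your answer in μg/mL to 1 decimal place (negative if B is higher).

Regimen A: f = (1/2)^(103/29) ≈ 0.0853; Cmin,ss = (1028/210)·f/(1−f) ≈ 0.457 μg/mL.
Regimen B: f = (1/2)^(105/29) ≈ 0.0813; Cmin,ss = (667/210)·f/(1−f) ≈ 0.281 μg/mL.
Difference ≈ 0.457 − 0.281 ≈ 0.176 μg/mL.

0.2 μg/mL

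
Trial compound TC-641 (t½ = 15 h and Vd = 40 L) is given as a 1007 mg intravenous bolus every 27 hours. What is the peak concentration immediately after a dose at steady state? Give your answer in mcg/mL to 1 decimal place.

35.3 mcg/mL

Over one 27-h interval, 27/15 ≈ 1.8 half-lives elapse, leaving f ≈ 0.2872 of each dose.
Accumulation ratio R = 1/(1 − f) ≈ 1/0.7128 ≈ 1.4029.
Each bolus raises the concentration by D/Vd = 1007/40 ≈ 25.175 mcg/mL.
Steady-state peak Cmax,ss = C₀·R ≈ 25.175 × 1.4029 ≈ 35.318 mcg/mL.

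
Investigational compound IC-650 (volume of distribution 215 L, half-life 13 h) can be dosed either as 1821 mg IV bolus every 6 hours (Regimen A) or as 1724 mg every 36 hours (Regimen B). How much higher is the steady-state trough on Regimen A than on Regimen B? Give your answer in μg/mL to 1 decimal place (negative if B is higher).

Regimen A: f = (1/2)^(6/13) ≈ 0.7262; Cmin,ss = (1821/215)·f/(1−f) ≈ 22.464 μg/mL.
Regimen B: f = (1/2)^(36/13) ≈ 0.1467; Cmin,ss = (1724/215)·f/(1−f) ≈ 1.379 μg/mL.
Difference ≈ 22.464 − 1.379 ≈ 21.085 μg/mL.

21.1 μg/mL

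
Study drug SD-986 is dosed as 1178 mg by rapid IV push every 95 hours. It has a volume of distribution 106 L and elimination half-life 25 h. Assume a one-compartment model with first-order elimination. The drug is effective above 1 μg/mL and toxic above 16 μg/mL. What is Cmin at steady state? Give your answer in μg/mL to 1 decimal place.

0.9 μg/mL

Over one 95-h interval, 95/25 ≈ 3.8 half-lives elapse, leaving f ≈ 0.0718 of each dose.
Single-dose peak C₀ = D/Vd = 1178/106 ≈ 11.113 μg/mL.
Steady-state trough Cmin,ss = C₀·f/(1−f) ≈ 11.113 × 0.0718/0.9282 ≈ 0.860 μg/mL.
Trough 0.9 μg/mL vs MEC 1 μg/mL: subtherapeutic.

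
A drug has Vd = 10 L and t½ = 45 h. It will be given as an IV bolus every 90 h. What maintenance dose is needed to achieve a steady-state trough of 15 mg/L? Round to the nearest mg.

τ/t½ = 90/45 ≈ 2, so f = (1/2)^(90/45) ≈ 0.250000.
Cmin,ss = (D/Vd)·f/(1−f), so D = Cmin,ss·Vd·(1−f)/f.
D = 15 × 10 × (1−f)/f ≈ 15 × 10 × 3.00000 ≈ 450.00 mg.

450 mg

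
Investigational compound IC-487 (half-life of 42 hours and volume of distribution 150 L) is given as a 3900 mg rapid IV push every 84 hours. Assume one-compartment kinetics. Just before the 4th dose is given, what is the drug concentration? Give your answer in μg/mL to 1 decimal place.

8.5 μg/mL

f = (1/2)^(τ/t½) = (1/2)^(84/42) ≈ 0.2500.
C₀ = D/Vd = 3900/150 ≈ 26.000 μg/mL.
Before the 4th dose, 3 doses have been given. Superposition: Cmin = C₀·(f + f² + … + f^3).
≈ 26.000 × (0.2500 + 0.0625 + 0.0156) ≈ 26.000 × 0.3281 ≈ 8.531 μg/mL.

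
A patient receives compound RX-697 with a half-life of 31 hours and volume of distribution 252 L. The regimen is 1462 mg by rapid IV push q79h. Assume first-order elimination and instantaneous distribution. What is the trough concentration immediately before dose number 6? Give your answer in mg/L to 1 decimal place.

f = (1/2)^(τ/t½) = (1/2)^(79/31) ≈ 0.1709.
C₀ = D/Vd = 1462/252 ≈ 5.802 mg/L.
Before the 6th dose, 5 doses have been given. Superposition: Cmin = C₀·(f + f² + … + f^5).
≈ 5.802 × (0.1709 + 0.0292 + 0.0050 + 0.0009 + 0.0001) ≈ 5.802 × 0.2061 ≈ 1.196 mg/L.

1.2 mg/L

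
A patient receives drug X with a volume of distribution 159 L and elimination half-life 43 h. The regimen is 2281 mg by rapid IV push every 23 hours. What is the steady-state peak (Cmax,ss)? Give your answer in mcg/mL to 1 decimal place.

τ/t½ = 23/43 ≈ 0.53488, so fraction remaining f = (1/2)^(23/43) ≈ 0.6902.
Accumulation ratio R = 1/(1 − f) ≈ 1/0.3098 ≈ 3.2279.
Each bolus raises the concentration by D/Vd = 2281/159 ≈ 14.346 mcg/mL.
Steady-state peak Cmax,ss = C₀·R ≈ 14.346 × 3.2279 ≈ 46.307 mcg/mL.

46.3 mcg/mL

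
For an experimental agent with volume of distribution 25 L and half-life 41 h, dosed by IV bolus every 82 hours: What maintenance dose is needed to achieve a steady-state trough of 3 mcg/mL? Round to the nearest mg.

225 mg

τ/t½ = 82/41 ≈ 2, so f = (1/2)^(82/41) ≈ 0.250000.
Cmin,ss = (D/Vd)·f/(1−f), so D = Cmin,ss·Vd·(1−f)/f.
D = 3 × 25 × (1−f)/f ≈ 3 × 25 × 3.00000 ≈ 225.00 mg.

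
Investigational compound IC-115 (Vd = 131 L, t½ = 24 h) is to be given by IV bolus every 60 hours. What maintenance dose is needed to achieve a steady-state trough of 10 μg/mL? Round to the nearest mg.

6100 mg

τ/t½ = 60/24 ≈ 2.5, so f = (1/2)^(60/24) ≈ 0.176777.
Cmin,ss = (D/Vd)·f/(1−f), so D = Cmin,ss·Vd·(1−f)/f.
D = 10 × 131 × (1−f)/f ≈ 10 × 131 × 4.65684 ≈ 6100.46 mg.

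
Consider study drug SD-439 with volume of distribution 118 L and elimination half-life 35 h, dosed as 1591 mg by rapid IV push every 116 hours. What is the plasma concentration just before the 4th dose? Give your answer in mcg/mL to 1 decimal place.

1.5 mcg/mL

f = (1/2)^(τ/t½) = (1/2)^(116/35) ≈ 0.1005.
C₀ = D/Vd = 1591/118 ≈ 13.483 mcg/mL.
Before the 4th dose, 3 doses have been given. Superposition: Cmin = C₀·(f + f² + … + f^3).
≈ 13.483 × (0.1005 + 0.0101 + 0.0010) ≈ 13.483 × 0.1116 ≈ 1.505 mcg/mL.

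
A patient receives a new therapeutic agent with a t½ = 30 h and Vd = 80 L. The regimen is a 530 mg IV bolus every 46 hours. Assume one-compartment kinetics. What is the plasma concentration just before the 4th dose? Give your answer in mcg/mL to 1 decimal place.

f = (1/2)^(τ/t½) = (1/2)^(46/30) ≈ 0.3455.
C₀ = D/Vd = 530/80 ≈ 6.625 mcg/mL.
Before the 4th dose, 3 doses have been given. Superposition: Cmin = C₀·(f + f² + … + f^3).
≈ 6.625 × (0.3455 + 0.1194 + 0.0412) ≈ 6.625 × 0.5061 ≈ 3.353 mcg/mL.

3.4 mcg/mL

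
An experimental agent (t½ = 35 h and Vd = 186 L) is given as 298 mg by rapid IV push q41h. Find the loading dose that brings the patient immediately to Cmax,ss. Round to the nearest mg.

f = (1/2)^(41/35) ≈ 0.443981; accumulation ratio R = 1/(1−f) ≈ 1.79850.
Loading dose to hit Cmax,ss on first dose: D_load = D_maint·R ≈ 298 × 1.79850 ≈ 535.95 mg.

536 mg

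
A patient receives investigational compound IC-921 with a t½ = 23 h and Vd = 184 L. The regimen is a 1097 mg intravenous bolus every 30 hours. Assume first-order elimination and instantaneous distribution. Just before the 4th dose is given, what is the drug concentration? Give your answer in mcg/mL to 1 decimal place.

3.8 mcg/mL

f = (1/2)^(τ/t½) = (1/2)^(30/23) ≈ 0.4049.
C₀ = D/Vd = 1097/184 ≈ 5.962 mcg/mL.
Before the 4th dose, 3 doses have been given. Superposition: Cmin = C₀·(f + f² + … + f^3).
≈ 5.962 × (0.4049 + 0.1639 + 0.0664) ≈ 5.962 × 0.6352 ≈ 3.787 mcg/mL.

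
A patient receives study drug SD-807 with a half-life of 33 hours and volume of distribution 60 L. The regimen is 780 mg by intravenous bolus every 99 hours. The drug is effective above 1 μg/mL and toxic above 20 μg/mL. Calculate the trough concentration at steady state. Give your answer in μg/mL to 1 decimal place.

τ = 99 h = 3 half-lives, so f = (1/2)^3 = 0.125.
Accumulation ratio R = 1/(1 − f) = 1/0.875 = 8/7.
Single-dose peak C₀ = D/Vd = 780/60 = 13 μg/mL.
Steady-state peak Cmax,ss = C₀·R = 13 × 8/7 ≈ 14.857 μg/mL.
Steady-state trough Cmin,ss = Cmax,ss·f ≈ 14.857 × 0.125 ≈ 1.857 μg/mL.
Trough 1.9 μg/mL vs MEC 1 μg/mL: adequate.

1.9 μg/mL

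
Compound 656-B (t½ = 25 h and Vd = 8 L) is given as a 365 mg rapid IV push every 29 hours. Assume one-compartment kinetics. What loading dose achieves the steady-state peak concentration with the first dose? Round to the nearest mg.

f = (1/2)^(29/25) ≈ 0.447513; accumulation ratio R = 1/(1−f) ≈ 1.81000.
Loading dose to hit Cmax,ss on first dose: D_load = D_maint·R ≈ 365 × 1.81000 ≈ 660.65 mg.

661 mg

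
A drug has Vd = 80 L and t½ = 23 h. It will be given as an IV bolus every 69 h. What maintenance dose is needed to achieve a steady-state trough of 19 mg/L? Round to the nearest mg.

τ/t½ = 69/23 ≈ 3, so f = (1/2)^(69/23) ≈ 0.125000.
Cmin,ss = (D/Vd)·f/(1−f), so D = Cmin,ss·Vd·(1−f)/f.
D = 19 × 80 × (1−f)/f ≈ 19 × 80 × 7.00000 ≈ 10640.00 mg.

10640 mg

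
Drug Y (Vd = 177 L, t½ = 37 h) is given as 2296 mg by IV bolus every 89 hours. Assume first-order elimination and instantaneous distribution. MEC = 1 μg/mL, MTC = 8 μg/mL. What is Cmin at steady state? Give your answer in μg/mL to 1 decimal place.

3.0 μg/mL

Over one 89-h interval, 89/37 ≈ 2.4054 half-lives elapse, leaving f ≈ 0.1888 of each dose.
At steady state, accumulation factor R = 1/(1 − e^(−kτ)) ≈ 1.2327.
Each bolus raises the concentration by D/Vd = 2296/177 ≈ 12.972 μg/mL.
Steady-state peak Cmax,ss = C₀·R ≈ 12.972 × 1.2327 ≈ 15.991 μg/mL.
Steady-state trough Cmin,ss = Cmax,ss·f ≈ 15.991 × 0.1888 ≈ 3.019 μg/mL.
Trough 3.0 μg/mL vs MEC 1 μg/mL: adequate.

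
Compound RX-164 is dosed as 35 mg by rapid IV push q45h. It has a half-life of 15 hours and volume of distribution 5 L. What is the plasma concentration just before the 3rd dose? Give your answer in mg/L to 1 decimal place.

1.0 mg/L

f = (1/2)^(τ/t½) = (1/2)^(45/15) ≈ 0.1250.
C₀ = D/Vd = 35/5 ≈ 7.000 mg/L.
Before the 3rd dose, 2 doses have been given. Superposition: Cmin = C₀·(f + f²).
≈ 7.000 × (0.1250 + 0.0156) ≈ 7.000 × 0.1406 ≈ 0.984 mg/L.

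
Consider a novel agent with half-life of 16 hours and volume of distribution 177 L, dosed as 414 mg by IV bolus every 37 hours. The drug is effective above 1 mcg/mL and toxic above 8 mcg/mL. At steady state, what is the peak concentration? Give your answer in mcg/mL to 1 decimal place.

τ/t½ = 37/16 ≈ 2.3125, so fraction remaining f = (1/2)^(37/16) ≈ 0.2013.
Accumulation ratio R = 1/(1 − f) ≈ 1/0.7987 ≈ 1.2520.
Single-dose peak C₀ = D/Vd = 414/177 ≈ 2.339 mcg/mL.
Steady-state peak Cmax,ss = C₀·R ≈ 2.339 × 1.2520 ≈ 2.928 mcg/mL.
Peak 2.9 mcg/mL vs MTC 8 mcg/mL: below toxic threshold.

2.9 mcg/mL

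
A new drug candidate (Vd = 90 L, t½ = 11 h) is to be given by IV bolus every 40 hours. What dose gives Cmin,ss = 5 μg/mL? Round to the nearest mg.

5146 mg

τ/t½ = 40/11 ≈ 3.6364, so f = (1/2)^(40/11) ≈ 0.080417.
Cmin,ss = (D/Vd)·f/(1−f), so D = Cmin,ss·Vd·(1−f)/f.
D = 5 × 90 × (1−f)/f ≈ 5 × 90 × 11.43518 ≈ 5145.83 mg.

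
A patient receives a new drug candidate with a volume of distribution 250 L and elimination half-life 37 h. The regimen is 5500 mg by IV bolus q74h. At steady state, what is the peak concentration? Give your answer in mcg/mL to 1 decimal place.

29.3 mcg/mL

The dosing interval is 2 half-lives, so f = 2^(−2) = 0.25.
Accumulation ratio R = 1/(1 − f) = 1/0.75 = 4/3.
Single-dose peak C₀ = D/Vd = 5500/250 = 22 mcg/mL.
Steady-state peak Cmax,ss = C₀·R = 22 × 4/3 ≈ 29.333 mcg/mL.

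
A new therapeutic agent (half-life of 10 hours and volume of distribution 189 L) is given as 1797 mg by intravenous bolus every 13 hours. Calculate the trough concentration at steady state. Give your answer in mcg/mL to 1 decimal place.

6.5 mcg/mL

τ/t½ = 13/10 ≈ 1.3, so fraction remaining f = (1/2)^(13/10) ≈ 0.4061.
Accumulation ratio R = 1/(1 − f) ≈ 1/0.5939 ≈ 1.6838.
Single-dose peak C₀ = D/Vd = 1797/189 ≈ 9.508 mcg/mL.
Cmax,ss = C₀/(1 − f) ≈ 9.508/0.5939 ≈ 16.009 mcg/mL.
Steady-state trough Cmin,ss = Cmax,ss·f ≈ 16.009 × 0.4061 ≈ 6.501 mcg/mL.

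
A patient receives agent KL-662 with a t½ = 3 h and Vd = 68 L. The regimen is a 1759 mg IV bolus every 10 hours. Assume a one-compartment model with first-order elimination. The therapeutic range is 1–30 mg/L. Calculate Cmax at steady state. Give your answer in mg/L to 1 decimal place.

28.7 mg/L

Over one 10-h interval, 10/3 ≈ 3.3333 half-lives elapse, leaving f ≈ 0.0992 of each dose.
Accumulation ratio R = 1/(1 − f) ≈ 1/0.9008 ≈ 1.1101.
Each bolus raises the concentration by D/Vd = 1759/68 ≈ 25.868 mg/L.
Steady-state peak Cmax,ss = C₀·R ≈ 25.868 × 1.1101 ≈ 28.716 mg/L.
Peak 28.7 mg/L vs MTC 30 mg/L: below toxic threshold.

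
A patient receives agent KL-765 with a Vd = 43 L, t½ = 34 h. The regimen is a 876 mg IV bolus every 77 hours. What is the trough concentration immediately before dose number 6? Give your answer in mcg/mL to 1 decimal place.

f = (1/2)^(τ/t½) = (1/2)^(77/34) ≈ 0.2081.
C₀ = D/Vd = 876/43 ≈ 20.372 mcg/mL.
Before the 6th dose, 5 doses have been given. Superposition: Cmin = C₀·(f + f² + … + f^5).
≈ 20.372 × (0.2081 + 0.0433 + 0.0090 + 0.0019 + 0.0004) ≈ 20.372 × 0.2627 ≈ 5.352 mcg/mL.

5.4 mcg/mL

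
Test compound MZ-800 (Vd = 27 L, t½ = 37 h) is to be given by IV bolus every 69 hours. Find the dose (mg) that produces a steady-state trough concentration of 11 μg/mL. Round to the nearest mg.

785 mg

τ/t½ = 69/37 ≈ 1.8649, so f = (1/2)^(69/37) ≈ 0.274549.
Cmin,ss = (D/Vd)·f/(1−f), so D = Cmin,ss·Vd·(1−f)/f.
D = 11 × 27 × (1−f)/f ≈ 11 × 27 × 2.64234 ≈ 784.77 mg.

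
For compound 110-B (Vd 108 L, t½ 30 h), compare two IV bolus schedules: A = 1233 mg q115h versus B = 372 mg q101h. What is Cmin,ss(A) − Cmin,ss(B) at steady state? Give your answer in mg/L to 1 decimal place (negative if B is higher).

Regimen A: f = (1/2)^(115/30) ≈ 0.0702; Cmin,ss = (1233/108)·f/(1−f) ≈ 0.862 mg/L.
Regimen B: f = (1/2)^(101/30) ≈ 0.0969; Cmin,ss = (372/108)·f/(1−f) ≈ 0.370 mg/L.
Difference ≈ 0.862 − 0.370 ≈ 0.492 mg/L.

0.5 mg/L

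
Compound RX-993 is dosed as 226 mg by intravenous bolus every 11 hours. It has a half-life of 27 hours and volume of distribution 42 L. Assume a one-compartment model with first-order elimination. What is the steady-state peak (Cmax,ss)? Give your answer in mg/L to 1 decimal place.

Over one 11-h interval, 11/27 ≈ 0.40741 half-lives elapse, leaving f ≈ 0.7540 of each dose.
At steady state, accumulation factor R = 1/(1 − e^(−kτ)) ≈ 4.0650.
Single-dose peak C₀ = D/Vd = 226/42 ≈ 5.381 mg/L.
Steady-state peak Cmax,ss = C₀·R ≈ 5.381 × 4.0650 ≈ 21.874 mg/L.

21.9 mg/L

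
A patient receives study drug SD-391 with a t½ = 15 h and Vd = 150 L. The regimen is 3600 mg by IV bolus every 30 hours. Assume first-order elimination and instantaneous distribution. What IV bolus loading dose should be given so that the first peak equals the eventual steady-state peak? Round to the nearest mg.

f = (1/2)^(30/15) ≈ 0.250000; accumulation ratio R = 1/(1−f) ≈ 1.33333.
Loading dose to hit Cmax,ss on first dose: D_load = D_maint·R ≈ 3600 × 1.33333 ≈ 4799.99 mg.

4800 mg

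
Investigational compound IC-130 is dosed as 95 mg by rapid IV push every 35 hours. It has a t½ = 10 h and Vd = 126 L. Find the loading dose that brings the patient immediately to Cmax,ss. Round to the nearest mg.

f = (1/2)^(35/10) ≈ 0.088388; accumulation ratio R = 1/(1−f) ≈ 1.09696.
Loading dose to hit Cmax,ss on first dose: D_load = D_maint·R ≈ 95 × 1.09696 ≈ 104.21 mg.

104 mg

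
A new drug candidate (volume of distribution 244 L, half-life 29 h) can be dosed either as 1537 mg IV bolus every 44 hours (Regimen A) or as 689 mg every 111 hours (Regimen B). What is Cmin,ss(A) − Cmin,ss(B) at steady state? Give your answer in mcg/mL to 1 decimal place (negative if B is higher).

Regimen A: f = (1/2)^(44/29) ≈ 0.3494; Cmin,ss = (1537/244)·f/(1−f) ≈ 3.383 mcg/mL.
Regimen B: f = (1/2)^(111/29) ≈ 0.0704; Cmin,ss = (689/244)·f/(1−f) ≈ 0.214 mcg/mL.
Difference ≈ 3.383 − 0.214 ≈ 3.169 mcg/mL.

3.2 mcg/mL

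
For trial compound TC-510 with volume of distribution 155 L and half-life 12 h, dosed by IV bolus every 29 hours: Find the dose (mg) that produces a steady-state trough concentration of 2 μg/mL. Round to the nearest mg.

1345 mg

τ/t½ = 29/12 ≈ 2.4167, so f = (1/2)^(29/12) ≈ 0.187288.
Cmin,ss = (D/Vd)·f/(1−f), so D = Cmin,ss·Vd·(1−f)/f.
D = 2 × 155 × (1−f)/f ≈ 2 × 155 × 4.33937 ≈ 1345.20 mg.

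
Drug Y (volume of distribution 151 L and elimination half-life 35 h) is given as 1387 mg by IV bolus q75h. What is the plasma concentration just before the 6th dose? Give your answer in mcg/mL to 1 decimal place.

2.7 mcg/mL

f = (1/2)^(τ/t½) = (1/2)^(75/35) ≈ 0.2264.
C₀ = D/Vd = 1387/151 ≈ 9.185 mcg/mL.
Before the 6th dose, 5 doses have been given. Superposition: Cmin = C₀·(f + f² + … + f^5).
≈ 9.185 × (0.2264 + 0.0513 + 0.0116 + 0.0026 + 0.0006) ≈ 9.185 × 0.2925 ≈ 2.687 mcg/mL.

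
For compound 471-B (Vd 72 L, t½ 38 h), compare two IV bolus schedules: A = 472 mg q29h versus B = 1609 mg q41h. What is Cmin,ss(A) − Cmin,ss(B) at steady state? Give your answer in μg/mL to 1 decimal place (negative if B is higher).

Regimen A: f = (1/2)^(29/38) ≈ 0.5892; Cmin,ss = (472/72)·f/(1−f) ≈ 9.402 μg/mL.
Regimen B: f = (1/2)^(41/38) ≈ 0.4734; Cmin,ss = (1609/72)·f/(1−f) ≈ 20.090 μg/mL.
Difference ≈ 9.402 − 20.090 ≈ -10.688 μg/mL.

-10.7 μg/mL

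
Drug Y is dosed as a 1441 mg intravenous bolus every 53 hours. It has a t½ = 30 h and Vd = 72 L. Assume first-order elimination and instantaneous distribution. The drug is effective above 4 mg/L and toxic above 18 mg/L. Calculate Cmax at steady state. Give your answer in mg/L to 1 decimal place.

τ/t½ = 53/30 ≈ 1.7667, so fraction remaining f = (1/2)^(53/30) ≈ 0.2939.
Accumulation ratio R = 1/(1 − f) ≈ 1/0.7061 ≈ 1.4162.
Each bolus raises the concentration by D/Vd = 1441/72 ≈ 20.014 mg/L.
Steady-state peak Cmax,ss = C₀·R ≈ 20.014 × 1.4162 ≈ 28.344 mg/L.
Peak 28.3 mg/L vs MTC 18 mg/L: exceeds toxic threshold.

28.3 mg/L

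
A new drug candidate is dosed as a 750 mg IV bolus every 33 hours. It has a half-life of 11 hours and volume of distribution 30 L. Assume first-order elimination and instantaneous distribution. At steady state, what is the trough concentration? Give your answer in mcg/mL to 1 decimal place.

τ = 33 h = 3 half-lives, so f = (1/2)^3 = 0.125.
Accumulation ratio R = 1/(1 − f) = 1/0.875 = 8/7.
Single-dose peak C₀ = D/Vd = 750/30 = 25 mcg/mL.
Steady-state peak Cmax,ss = C₀·R = 25 × 8/7 ≈ 28.571 mcg/mL.
Steady-state trough Cmin,ss = Cmax,ss·f ≈ 28.571 × 0.125 ≈ 3.571 mcg/mL.

3.6 mcg/mL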